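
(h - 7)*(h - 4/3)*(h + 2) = h^3 - 19*h^2/3 - 22*h/3 + 56/3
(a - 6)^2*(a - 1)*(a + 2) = a^4 - 11*a^3 + 22*a^2 + 60*a - 72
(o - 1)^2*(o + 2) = o^3 - 3*o + 2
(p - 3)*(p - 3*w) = p^2 - 3*p*w - 3*p + 9*w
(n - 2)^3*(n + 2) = n^4 - 4*n^3 + 16*n - 16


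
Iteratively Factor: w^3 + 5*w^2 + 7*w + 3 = (w + 1)*(w^2 + 4*w + 3) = (w + 1)^2*(w + 3)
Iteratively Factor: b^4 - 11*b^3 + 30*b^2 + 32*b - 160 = (b + 2)*(b^3 - 13*b^2 + 56*b - 80) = (b - 4)*(b + 2)*(b^2 - 9*b + 20) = (b - 5)*(b - 4)*(b + 2)*(b - 4)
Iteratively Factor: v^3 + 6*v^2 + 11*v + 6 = (v + 3)*(v^2 + 3*v + 2) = (v + 2)*(v + 3)*(v + 1)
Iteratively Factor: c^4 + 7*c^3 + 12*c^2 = (c)*(c^3 + 7*c^2 + 12*c) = c*(c + 4)*(c^2 + 3*c) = c^2*(c + 4)*(c + 3)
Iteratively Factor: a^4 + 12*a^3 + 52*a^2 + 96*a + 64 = (a + 4)*(a^3 + 8*a^2 + 20*a + 16) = (a + 2)*(a + 4)*(a^2 + 6*a + 8) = (a + 2)^2*(a + 4)*(a + 4)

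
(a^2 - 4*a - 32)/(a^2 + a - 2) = (a^2 - 4*a - 32)/(a^2 + a - 2)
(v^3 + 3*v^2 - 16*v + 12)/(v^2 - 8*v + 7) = (v^2 + 4*v - 12)/(v - 7)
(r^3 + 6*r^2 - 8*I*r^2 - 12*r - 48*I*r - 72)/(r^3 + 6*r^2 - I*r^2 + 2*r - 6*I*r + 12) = (r - 6*I)/(r + I)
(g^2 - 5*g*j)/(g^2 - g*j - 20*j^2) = g/(g + 4*j)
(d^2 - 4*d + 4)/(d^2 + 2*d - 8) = (d - 2)/(d + 4)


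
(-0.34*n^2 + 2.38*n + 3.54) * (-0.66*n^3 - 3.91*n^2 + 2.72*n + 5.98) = 0.2244*n^5 - 0.2414*n^4 - 12.567*n^3 - 9.401*n^2 + 23.8612*n + 21.1692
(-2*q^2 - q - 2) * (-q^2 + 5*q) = 2*q^4 - 9*q^3 - 3*q^2 - 10*q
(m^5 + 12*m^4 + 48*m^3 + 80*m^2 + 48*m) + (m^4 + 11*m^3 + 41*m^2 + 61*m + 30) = m^5 + 13*m^4 + 59*m^3 + 121*m^2 + 109*m + 30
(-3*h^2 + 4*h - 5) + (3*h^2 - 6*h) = -2*h - 5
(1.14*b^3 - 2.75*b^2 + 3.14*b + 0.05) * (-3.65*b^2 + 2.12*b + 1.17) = -4.161*b^5 + 12.4543*b^4 - 15.9572*b^3 + 3.2568*b^2 + 3.7798*b + 0.0585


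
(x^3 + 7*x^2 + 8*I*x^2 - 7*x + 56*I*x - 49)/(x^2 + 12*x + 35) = (x^2 + 8*I*x - 7)/(x + 5)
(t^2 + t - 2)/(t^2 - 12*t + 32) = (t^2 + t - 2)/(t^2 - 12*t + 32)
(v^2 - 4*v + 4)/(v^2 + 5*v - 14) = (v - 2)/(v + 7)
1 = 1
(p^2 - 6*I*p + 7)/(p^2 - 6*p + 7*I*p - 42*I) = (p^2 - 6*I*p + 7)/(p^2 + p*(-6 + 7*I) - 42*I)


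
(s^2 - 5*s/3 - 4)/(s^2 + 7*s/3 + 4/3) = (s - 3)/(s + 1)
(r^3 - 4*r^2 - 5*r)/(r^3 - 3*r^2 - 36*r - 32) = r*(r - 5)/(r^2 - 4*r - 32)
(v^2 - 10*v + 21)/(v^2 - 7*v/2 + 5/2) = 2*(v^2 - 10*v + 21)/(2*v^2 - 7*v + 5)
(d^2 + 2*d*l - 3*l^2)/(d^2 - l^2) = (d + 3*l)/(d + l)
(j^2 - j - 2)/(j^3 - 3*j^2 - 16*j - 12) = (j - 2)/(j^2 - 4*j - 12)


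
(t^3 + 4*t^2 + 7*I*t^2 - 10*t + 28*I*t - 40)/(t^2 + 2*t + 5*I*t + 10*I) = (t^2 + 2*t*(2 + I) + 8*I)/(t + 2)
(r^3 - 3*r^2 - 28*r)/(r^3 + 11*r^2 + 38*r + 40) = r*(r - 7)/(r^2 + 7*r + 10)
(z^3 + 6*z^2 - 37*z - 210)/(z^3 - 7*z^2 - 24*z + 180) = (z + 7)/(z - 6)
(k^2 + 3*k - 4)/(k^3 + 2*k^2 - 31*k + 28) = (k + 4)/(k^2 + 3*k - 28)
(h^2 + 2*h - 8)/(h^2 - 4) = (h + 4)/(h + 2)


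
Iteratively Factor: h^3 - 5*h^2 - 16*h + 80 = (h + 4)*(h^2 - 9*h + 20) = (h - 4)*(h + 4)*(h - 5)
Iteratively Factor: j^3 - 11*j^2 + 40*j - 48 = (j - 4)*(j^2 - 7*j + 12) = (j - 4)*(j - 3)*(j - 4)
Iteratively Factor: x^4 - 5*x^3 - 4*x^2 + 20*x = (x + 2)*(x^3 - 7*x^2 + 10*x) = (x - 2)*(x + 2)*(x^2 - 5*x) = x*(x - 2)*(x + 2)*(x - 5)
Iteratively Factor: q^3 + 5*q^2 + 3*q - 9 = (q + 3)*(q^2 + 2*q - 3) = (q + 3)^2*(q - 1)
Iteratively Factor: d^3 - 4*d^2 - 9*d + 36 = (d - 4)*(d^2 - 9) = (d - 4)*(d + 3)*(d - 3)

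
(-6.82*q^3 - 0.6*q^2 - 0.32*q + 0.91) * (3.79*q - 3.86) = -25.8478*q^4 + 24.0512*q^3 + 1.1032*q^2 + 4.6841*q - 3.5126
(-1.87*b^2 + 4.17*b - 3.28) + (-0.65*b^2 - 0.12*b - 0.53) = -2.52*b^2 + 4.05*b - 3.81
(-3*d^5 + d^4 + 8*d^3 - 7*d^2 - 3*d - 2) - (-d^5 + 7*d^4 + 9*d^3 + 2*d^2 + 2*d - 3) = -2*d^5 - 6*d^4 - d^3 - 9*d^2 - 5*d + 1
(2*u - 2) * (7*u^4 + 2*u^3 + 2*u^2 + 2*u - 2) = 14*u^5 - 10*u^4 - 8*u + 4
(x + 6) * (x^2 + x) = x^3 + 7*x^2 + 6*x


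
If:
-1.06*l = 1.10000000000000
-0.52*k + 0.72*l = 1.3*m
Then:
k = -2.5*m - 1.43686502177068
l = -1.04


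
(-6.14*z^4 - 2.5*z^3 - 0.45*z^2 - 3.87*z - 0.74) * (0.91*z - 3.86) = -5.5874*z^5 + 21.4254*z^4 + 9.2405*z^3 - 1.7847*z^2 + 14.2648*z + 2.8564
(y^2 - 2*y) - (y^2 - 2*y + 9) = -9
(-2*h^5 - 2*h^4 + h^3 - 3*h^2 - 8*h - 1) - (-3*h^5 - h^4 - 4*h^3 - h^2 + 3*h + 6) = h^5 - h^4 + 5*h^3 - 2*h^2 - 11*h - 7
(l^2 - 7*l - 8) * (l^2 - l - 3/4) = l^4 - 8*l^3 - 7*l^2/4 + 53*l/4 + 6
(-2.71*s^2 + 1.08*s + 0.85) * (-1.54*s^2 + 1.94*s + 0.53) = 4.1734*s^4 - 6.9206*s^3 - 0.6501*s^2 + 2.2214*s + 0.4505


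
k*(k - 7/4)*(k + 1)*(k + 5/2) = k^4 + 7*k^3/4 - 29*k^2/8 - 35*k/8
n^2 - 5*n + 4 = (n - 4)*(n - 1)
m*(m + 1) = m^2 + m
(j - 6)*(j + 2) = j^2 - 4*j - 12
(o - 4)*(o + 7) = o^2 + 3*o - 28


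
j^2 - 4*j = j*(j - 4)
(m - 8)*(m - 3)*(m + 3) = m^3 - 8*m^2 - 9*m + 72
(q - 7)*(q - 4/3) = q^2 - 25*q/3 + 28/3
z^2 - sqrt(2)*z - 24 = (z - 4*sqrt(2))*(z + 3*sqrt(2))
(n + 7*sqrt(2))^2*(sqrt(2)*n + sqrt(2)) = sqrt(2)*n^3 + sqrt(2)*n^2 + 28*n^2 + 28*n + 98*sqrt(2)*n + 98*sqrt(2)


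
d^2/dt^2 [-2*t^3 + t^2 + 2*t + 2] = 2 - 12*t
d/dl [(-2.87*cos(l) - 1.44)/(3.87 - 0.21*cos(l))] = 11.4093*sin(l)/(0.21*cos(l) - 3.87)^2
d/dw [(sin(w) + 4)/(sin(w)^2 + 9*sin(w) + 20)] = -cos(w)/(sin(w) + 5)^2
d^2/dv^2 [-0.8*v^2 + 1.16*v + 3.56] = -1.60000000000000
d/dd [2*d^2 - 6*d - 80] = 4*d - 6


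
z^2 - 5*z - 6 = (z - 6)*(z + 1)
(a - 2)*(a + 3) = a^2 + a - 6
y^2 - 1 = (y - 1)*(y + 1)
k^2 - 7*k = k*(k - 7)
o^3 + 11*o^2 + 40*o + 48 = (o + 3)*(o + 4)^2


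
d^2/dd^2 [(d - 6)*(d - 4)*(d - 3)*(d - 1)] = 12*d^2 - 84*d + 134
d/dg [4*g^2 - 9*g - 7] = 8*g - 9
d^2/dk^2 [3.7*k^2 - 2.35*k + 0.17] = 7.40000000000000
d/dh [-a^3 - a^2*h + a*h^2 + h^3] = -a^2 + 2*a*h + 3*h^2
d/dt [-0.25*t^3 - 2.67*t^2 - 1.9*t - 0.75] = -0.75*t^2 - 5.34*t - 1.9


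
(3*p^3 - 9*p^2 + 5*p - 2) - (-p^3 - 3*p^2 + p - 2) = 4*p^3 - 6*p^2 + 4*p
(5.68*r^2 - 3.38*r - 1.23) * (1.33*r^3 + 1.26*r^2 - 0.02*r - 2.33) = 7.5544*r^5 + 2.6614*r^4 - 6.0083*r^3 - 14.7166*r^2 + 7.9*r + 2.8659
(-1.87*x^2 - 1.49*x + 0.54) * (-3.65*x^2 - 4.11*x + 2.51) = 6.8255*x^4 + 13.1242*x^3 - 0.540799999999999*x^2 - 5.9593*x + 1.3554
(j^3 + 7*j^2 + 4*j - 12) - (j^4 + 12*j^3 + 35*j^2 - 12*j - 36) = -j^4 - 11*j^3 - 28*j^2 + 16*j + 24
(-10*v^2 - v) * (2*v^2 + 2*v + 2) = -20*v^4 - 22*v^3 - 22*v^2 - 2*v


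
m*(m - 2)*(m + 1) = m^3 - m^2 - 2*m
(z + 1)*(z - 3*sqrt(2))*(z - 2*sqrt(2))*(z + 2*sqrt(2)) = z^4 - 3*sqrt(2)*z^3 + z^3 - 8*z^2 - 3*sqrt(2)*z^2 - 8*z + 24*sqrt(2)*z + 24*sqrt(2)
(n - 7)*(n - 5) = n^2 - 12*n + 35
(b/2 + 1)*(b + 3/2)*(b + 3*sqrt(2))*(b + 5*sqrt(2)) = b^4/2 + 7*b^3/4 + 4*sqrt(2)*b^3 + 33*b^2/2 + 14*sqrt(2)*b^2 + 12*sqrt(2)*b + 105*b/2 + 45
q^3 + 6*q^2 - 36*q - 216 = (q - 6)*(q + 6)^2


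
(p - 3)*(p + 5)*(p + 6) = p^3 + 8*p^2 - 3*p - 90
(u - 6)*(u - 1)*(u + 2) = u^3 - 5*u^2 - 8*u + 12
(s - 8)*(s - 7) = s^2 - 15*s + 56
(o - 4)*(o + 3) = o^2 - o - 12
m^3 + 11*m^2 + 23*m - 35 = (m - 1)*(m + 5)*(m + 7)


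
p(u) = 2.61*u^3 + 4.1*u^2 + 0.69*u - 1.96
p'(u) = 7.83*u^2 + 8.2*u + 0.69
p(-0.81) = -1.22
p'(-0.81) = -0.81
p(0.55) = 0.09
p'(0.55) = 7.57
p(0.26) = -1.46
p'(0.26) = 3.35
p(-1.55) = -2.90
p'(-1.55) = 6.79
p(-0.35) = -1.81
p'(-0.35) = -1.22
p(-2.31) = -13.85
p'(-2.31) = 23.53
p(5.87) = 671.27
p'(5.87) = 318.62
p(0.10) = -1.85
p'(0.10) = 1.59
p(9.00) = 2239.04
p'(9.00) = 708.72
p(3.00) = 107.48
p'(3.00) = 95.76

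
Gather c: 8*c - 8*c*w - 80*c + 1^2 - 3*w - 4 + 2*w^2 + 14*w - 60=c*(-8*w - 72) + 2*w^2 + 11*w - 63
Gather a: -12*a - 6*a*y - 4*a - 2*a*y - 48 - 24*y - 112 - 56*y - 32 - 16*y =a*(-8*y - 16) - 96*y - 192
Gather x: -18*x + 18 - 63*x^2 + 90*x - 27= -63*x^2 + 72*x - 9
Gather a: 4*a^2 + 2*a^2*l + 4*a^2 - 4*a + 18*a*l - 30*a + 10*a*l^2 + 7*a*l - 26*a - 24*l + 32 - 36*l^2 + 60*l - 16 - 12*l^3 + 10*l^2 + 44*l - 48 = a^2*(2*l + 8) + a*(10*l^2 + 25*l - 60) - 12*l^3 - 26*l^2 + 80*l - 32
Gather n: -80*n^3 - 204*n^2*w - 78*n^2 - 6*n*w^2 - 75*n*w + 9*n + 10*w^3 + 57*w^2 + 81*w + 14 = -80*n^3 + n^2*(-204*w - 78) + n*(-6*w^2 - 75*w + 9) + 10*w^3 + 57*w^2 + 81*w + 14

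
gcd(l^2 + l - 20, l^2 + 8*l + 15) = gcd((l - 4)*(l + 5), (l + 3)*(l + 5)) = l + 5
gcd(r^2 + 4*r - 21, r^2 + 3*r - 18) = r - 3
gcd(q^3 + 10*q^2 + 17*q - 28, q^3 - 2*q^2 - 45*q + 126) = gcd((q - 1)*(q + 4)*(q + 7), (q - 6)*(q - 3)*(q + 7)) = q + 7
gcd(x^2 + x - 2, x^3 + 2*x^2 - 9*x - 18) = x + 2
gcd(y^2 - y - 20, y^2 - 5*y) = y - 5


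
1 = 1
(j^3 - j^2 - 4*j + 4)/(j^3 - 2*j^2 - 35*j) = (-j^3 + j^2 + 4*j - 4)/(j*(-j^2 + 2*j + 35))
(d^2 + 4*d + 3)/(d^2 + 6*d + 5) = (d + 3)/(d + 5)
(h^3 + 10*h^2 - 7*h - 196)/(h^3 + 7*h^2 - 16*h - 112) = (h + 7)/(h + 4)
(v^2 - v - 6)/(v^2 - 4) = (v - 3)/(v - 2)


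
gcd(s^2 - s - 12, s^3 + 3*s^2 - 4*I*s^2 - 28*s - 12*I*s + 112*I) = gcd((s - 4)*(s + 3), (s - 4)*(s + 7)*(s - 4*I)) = s - 4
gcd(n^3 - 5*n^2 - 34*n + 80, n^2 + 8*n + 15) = n + 5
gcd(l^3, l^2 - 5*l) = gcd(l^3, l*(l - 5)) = l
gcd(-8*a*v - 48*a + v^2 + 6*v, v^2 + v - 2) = 1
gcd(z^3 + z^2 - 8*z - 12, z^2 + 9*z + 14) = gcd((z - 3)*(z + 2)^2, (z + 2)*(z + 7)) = z + 2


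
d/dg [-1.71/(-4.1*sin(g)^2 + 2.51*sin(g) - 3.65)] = (4.2921 - 14.022*sin(g))*cos(g)/(4.1*sin(g)^2 - 2.51*sin(g) + 3.65)^2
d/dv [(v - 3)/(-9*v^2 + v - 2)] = (-9*v^2 + v + (v - 3)*(18*v - 1) - 2)/(9*v^2 - v + 2)^2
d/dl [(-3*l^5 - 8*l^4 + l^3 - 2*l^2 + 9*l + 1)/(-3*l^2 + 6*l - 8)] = (27*l^6 - 24*l^5 - 27*l^4 + 268*l^3 - 9*l^2 + 38*l - 78)/(9*l^4 - 36*l^3 + 84*l^2 - 96*l + 64)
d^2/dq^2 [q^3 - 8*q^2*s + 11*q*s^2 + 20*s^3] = 6*q - 16*s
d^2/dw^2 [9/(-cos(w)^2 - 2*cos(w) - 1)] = 18*(-cos(w) + cos(2*w) - 2)/(cos(w) + 1)^4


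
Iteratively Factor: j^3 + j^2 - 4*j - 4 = (j + 1)*(j^2 - 4) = (j - 2)*(j + 1)*(j + 2)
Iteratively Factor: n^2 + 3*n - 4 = (n - 1)*(n + 4)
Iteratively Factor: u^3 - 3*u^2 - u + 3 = (u + 1)*(u^2 - 4*u + 3) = (u - 1)*(u + 1)*(u - 3)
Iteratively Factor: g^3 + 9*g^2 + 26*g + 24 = (g + 4)*(g^2 + 5*g + 6) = (g + 2)*(g + 4)*(g + 3)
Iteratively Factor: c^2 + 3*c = (c + 3)*(c)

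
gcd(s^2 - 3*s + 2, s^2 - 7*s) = 1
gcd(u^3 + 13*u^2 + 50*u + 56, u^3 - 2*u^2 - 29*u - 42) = u + 2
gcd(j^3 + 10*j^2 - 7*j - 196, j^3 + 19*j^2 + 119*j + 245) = j^2 + 14*j + 49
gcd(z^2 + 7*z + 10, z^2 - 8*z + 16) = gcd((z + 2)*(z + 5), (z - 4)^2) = 1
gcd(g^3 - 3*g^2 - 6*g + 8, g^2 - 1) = g - 1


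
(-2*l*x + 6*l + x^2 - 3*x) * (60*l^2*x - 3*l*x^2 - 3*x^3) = -120*l^3*x^2 + 360*l^3*x + 66*l^2*x^3 - 198*l^2*x^2 + 3*l*x^4 - 9*l*x^3 - 3*x^5 + 9*x^4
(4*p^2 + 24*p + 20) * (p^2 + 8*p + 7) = 4*p^4 + 56*p^3 + 240*p^2 + 328*p + 140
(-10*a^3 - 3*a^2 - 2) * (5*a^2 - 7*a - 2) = -50*a^5 + 55*a^4 + 41*a^3 - 4*a^2 + 14*a + 4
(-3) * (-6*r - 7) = 18*r + 21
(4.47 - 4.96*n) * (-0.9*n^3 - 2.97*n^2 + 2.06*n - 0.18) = 4.464*n^4 + 10.7082*n^3 - 23.4935*n^2 + 10.101*n - 0.8046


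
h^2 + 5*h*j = h*(h + 5*j)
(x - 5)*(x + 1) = x^2 - 4*x - 5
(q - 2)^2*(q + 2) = q^3 - 2*q^2 - 4*q + 8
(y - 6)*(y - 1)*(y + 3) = y^3 - 4*y^2 - 15*y + 18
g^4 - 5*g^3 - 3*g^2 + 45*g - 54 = (g - 3)^2*(g - 2)*(g + 3)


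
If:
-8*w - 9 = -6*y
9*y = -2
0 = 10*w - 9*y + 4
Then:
No Solution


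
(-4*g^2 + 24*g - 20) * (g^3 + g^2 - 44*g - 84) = -4*g^5 + 20*g^4 + 180*g^3 - 740*g^2 - 1136*g + 1680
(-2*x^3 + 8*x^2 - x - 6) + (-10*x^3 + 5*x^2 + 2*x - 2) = -12*x^3 + 13*x^2 + x - 8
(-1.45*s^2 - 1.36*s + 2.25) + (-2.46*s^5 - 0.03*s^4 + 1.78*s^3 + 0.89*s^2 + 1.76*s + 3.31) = -2.46*s^5 - 0.03*s^4 + 1.78*s^3 - 0.56*s^2 + 0.4*s + 5.56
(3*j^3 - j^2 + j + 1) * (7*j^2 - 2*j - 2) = 21*j^5 - 13*j^4 + 3*j^3 + 7*j^2 - 4*j - 2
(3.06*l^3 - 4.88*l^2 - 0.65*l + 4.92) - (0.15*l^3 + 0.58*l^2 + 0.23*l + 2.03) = 2.91*l^3 - 5.46*l^2 - 0.88*l + 2.89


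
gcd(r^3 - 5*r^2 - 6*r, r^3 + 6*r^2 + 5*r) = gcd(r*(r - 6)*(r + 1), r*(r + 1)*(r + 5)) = r^2 + r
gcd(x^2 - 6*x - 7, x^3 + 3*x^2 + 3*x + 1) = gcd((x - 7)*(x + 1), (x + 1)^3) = x + 1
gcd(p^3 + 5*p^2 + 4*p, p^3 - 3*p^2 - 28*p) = p^2 + 4*p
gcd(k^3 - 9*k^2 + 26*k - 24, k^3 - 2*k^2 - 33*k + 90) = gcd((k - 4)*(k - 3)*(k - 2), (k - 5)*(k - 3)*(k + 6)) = k - 3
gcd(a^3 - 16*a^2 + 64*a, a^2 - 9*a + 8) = a - 8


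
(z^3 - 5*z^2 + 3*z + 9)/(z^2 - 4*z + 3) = (z^2 - 2*z - 3)/(z - 1)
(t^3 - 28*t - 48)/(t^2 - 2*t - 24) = t + 2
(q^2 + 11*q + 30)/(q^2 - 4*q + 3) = (q^2 + 11*q + 30)/(q^2 - 4*q + 3)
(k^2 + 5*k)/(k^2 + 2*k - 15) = k/(k - 3)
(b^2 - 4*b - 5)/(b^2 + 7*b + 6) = (b - 5)/(b + 6)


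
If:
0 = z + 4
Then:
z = -4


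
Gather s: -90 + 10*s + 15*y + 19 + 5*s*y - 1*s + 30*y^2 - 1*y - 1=s*(5*y + 9) + 30*y^2 + 14*y - 72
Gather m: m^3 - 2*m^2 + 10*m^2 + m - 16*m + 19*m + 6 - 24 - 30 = m^3 + 8*m^2 + 4*m - 48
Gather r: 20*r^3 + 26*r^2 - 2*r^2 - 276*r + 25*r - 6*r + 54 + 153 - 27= 20*r^3 + 24*r^2 - 257*r + 180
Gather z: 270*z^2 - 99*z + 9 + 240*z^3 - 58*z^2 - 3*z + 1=240*z^3 + 212*z^2 - 102*z + 10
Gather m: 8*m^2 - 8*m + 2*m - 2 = 8*m^2 - 6*m - 2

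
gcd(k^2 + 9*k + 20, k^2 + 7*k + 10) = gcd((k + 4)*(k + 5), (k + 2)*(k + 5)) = k + 5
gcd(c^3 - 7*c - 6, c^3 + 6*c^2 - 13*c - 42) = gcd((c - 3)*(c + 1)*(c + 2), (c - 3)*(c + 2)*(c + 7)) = c^2 - c - 6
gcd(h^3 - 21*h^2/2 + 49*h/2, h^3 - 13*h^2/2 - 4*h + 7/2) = h - 7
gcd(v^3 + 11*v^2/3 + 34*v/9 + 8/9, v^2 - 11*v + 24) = 1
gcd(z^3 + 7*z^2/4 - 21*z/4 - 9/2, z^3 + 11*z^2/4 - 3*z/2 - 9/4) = z^2 + 15*z/4 + 9/4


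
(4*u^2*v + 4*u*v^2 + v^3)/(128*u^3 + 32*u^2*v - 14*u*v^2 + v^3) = v*(2*u + v)/(64*u^2 - 16*u*v + v^2)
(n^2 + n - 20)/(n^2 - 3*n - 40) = (n - 4)/(n - 8)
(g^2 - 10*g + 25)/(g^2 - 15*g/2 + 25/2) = 2*(g - 5)/(2*g - 5)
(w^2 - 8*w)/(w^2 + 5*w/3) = 3*(w - 8)/(3*w + 5)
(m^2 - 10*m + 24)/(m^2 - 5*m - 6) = (m - 4)/(m + 1)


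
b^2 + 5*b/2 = b*(b + 5/2)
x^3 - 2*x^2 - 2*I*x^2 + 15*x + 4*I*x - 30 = (x - 2)*(x - 5*I)*(x + 3*I)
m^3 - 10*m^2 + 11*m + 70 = (m - 7)*(m - 5)*(m + 2)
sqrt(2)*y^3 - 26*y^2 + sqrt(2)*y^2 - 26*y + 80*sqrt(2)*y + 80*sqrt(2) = (y - 8*sqrt(2))*(y - 5*sqrt(2))*(sqrt(2)*y + sqrt(2))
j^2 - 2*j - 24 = (j - 6)*(j + 4)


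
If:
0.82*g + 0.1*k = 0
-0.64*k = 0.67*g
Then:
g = 0.00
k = 0.00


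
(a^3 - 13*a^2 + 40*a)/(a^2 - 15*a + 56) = a*(a - 5)/(a - 7)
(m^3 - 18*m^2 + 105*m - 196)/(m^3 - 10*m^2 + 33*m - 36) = (m^2 - 14*m + 49)/(m^2 - 6*m + 9)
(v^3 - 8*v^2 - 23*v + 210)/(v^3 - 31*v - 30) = (v - 7)/(v + 1)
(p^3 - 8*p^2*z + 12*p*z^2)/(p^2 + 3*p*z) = (p^2 - 8*p*z + 12*z^2)/(p + 3*z)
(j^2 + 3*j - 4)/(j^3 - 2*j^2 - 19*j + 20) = 1/(j - 5)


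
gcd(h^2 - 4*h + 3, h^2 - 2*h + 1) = h - 1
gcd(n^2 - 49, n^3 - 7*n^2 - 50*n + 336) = n + 7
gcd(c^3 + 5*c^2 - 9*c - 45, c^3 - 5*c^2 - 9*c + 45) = c^2 - 9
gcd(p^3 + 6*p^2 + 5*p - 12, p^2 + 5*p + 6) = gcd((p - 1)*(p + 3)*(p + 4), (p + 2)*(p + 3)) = p + 3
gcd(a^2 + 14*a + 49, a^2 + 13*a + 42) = a + 7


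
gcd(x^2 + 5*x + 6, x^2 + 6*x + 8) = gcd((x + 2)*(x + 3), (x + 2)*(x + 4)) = x + 2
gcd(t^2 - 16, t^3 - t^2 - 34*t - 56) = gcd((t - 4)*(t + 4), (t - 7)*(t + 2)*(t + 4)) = t + 4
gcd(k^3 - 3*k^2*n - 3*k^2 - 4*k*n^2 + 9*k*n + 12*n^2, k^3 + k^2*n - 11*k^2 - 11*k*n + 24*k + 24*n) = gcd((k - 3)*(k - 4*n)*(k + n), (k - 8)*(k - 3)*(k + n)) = k^2 + k*n - 3*k - 3*n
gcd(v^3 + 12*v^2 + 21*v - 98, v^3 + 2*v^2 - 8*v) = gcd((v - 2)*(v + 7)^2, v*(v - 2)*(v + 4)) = v - 2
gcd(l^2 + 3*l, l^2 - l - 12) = l + 3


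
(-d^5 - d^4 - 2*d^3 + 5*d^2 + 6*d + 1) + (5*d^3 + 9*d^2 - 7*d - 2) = -d^5 - d^4 + 3*d^3 + 14*d^2 - d - 1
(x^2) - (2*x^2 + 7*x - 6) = -x^2 - 7*x + 6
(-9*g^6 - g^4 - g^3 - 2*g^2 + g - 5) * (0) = 0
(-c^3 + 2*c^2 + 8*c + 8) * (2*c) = -2*c^4 + 4*c^3 + 16*c^2 + 16*c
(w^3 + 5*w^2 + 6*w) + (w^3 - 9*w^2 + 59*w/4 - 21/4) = 2*w^3 - 4*w^2 + 83*w/4 - 21/4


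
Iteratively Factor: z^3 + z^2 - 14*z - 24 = (z - 4)*(z^2 + 5*z + 6) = (z - 4)*(z + 3)*(z + 2)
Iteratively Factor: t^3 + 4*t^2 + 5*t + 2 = (t + 1)*(t^2 + 3*t + 2) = (t + 1)^2*(t + 2)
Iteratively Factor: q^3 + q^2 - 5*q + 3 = (q - 1)*(q^2 + 2*q - 3) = (q - 1)^2*(q + 3)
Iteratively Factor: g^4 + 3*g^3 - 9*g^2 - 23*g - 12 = (g - 3)*(g^3 + 6*g^2 + 9*g + 4) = (g - 3)*(g + 4)*(g^2 + 2*g + 1) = (g - 3)*(g + 1)*(g + 4)*(g + 1)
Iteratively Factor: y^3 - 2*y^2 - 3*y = (y - 3)*(y^2 + y) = y*(y - 3)*(y + 1)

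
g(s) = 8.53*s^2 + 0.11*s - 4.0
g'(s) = 17.06*s + 0.11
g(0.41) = -2.52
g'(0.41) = 7.10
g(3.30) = 89.25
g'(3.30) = 56.41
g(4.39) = 160.87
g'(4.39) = 75.00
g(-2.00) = 29.90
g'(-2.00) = -34.01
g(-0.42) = -2.54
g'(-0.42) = -7.06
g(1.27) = 9.90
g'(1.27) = 21.78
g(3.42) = 96.15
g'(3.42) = 58.46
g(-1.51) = 15.28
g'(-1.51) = -25.65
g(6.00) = 303.74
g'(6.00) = 102.47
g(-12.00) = 1223.00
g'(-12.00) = -204.61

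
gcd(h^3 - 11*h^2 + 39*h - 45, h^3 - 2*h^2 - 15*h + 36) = h^2 - 6*h + 9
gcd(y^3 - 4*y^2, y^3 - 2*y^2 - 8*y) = y^2 - 4*y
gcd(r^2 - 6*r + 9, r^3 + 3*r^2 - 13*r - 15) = r - 3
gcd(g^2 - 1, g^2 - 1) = g^2 - 1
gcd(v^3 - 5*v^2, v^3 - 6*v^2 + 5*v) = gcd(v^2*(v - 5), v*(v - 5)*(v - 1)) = v^2 - 5*v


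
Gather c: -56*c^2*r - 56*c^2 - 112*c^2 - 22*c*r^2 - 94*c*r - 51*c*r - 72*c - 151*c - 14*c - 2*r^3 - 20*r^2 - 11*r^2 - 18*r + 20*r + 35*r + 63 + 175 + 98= c^2*(-56*r - 168) + c*(-22*r^2 - 145*r - 237) - 2*r^3 - 31*r^2 + 37*r + 336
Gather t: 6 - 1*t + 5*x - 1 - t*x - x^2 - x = t*(-x - 1) - x^2 + 4*x + 5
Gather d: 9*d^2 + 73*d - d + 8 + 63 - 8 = 9*d^2 + 72*d + 63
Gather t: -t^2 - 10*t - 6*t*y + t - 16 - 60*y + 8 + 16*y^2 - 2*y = -t^2 + t*(-6*y - 9) + 16*y^2 - 62*y - 8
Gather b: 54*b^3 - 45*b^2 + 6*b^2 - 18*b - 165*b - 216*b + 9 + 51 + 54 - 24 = 54*b^3 - 39*b^2 - 399*b + 90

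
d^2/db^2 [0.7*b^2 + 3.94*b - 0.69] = 1.40000000000000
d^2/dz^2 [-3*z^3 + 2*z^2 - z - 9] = 4 - 18*z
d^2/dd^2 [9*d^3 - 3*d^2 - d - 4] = 54*d - 6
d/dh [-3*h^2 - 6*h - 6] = -6*h - 6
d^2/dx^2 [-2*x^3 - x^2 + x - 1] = -12*x - 2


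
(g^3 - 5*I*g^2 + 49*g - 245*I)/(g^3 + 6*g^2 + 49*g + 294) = (g - 5*I)/(g + 6)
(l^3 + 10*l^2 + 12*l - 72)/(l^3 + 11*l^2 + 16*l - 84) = (l + 6)/(l + 7)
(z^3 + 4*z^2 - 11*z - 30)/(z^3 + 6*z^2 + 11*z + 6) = (z^2 + 2*z - 15)/(z^2 + 4*z + 3)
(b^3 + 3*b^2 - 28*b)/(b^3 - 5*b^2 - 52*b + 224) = b/(b - 8)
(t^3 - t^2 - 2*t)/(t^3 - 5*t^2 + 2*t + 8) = t/(t - 4)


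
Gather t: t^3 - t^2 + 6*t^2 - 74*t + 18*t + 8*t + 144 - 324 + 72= t^3 + 5*t^2 - 48*t - 108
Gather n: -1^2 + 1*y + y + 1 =2*y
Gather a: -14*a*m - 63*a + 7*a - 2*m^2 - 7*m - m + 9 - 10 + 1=a*(-14*m - 56) - 2*m^2 - 8*m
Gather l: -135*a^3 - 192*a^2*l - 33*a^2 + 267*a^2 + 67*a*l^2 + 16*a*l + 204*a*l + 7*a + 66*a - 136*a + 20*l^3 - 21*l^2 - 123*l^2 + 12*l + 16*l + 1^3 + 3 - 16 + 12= -135*a^3 + 234*a^2 - 63*a + 20*l^3 + l^2*(67*a - 144) + l*(-192*a^2 + 220*a + 28)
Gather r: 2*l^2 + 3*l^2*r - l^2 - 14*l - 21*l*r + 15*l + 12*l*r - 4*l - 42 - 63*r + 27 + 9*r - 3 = l^2 - 3*l + r*(3*l^2 - 9*l - 54) - 18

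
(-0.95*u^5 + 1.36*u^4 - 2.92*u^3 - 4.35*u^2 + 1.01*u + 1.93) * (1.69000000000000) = -1.6055*u^5 + 2.2984*u^4 - 4.9348*u^3 - 7.3515*u^2 + 1.7069*u + 3.2617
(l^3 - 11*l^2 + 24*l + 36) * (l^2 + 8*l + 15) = l^5 - 3*l^4 - 49*l^3 + 63*l^2 + 648*l + 540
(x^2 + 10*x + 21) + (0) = x^2 + 10*x + 21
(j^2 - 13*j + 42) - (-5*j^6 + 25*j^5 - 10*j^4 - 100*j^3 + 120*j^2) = 5*j^6 - 25*j^5 + 10*j^4 + 100*j^3 - 119*j^2 - 13*j + 42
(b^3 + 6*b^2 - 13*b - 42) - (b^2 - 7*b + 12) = b^3 + 5*b^2 - 6*b - 54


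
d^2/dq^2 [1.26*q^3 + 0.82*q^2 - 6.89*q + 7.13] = 7.56*q + 1.64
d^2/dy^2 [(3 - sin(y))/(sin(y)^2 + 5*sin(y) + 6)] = (sin(y)^5 - 17*sin(y)^4 - 83*sin(y)^3 - 15*sin(y)^2 + 252*sin(y) + 174)/(sin(y)^2 + 5*sin(y) + 6)^3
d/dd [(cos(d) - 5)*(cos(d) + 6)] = -sin(d) - sin(2*d)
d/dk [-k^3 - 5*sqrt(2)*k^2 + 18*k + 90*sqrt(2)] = -3*k^2 - 10*sqrt(2)*k + 18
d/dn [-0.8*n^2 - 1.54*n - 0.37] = -1.6*n - 1.54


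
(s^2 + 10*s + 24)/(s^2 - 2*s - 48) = (s + 4)/(s - 8)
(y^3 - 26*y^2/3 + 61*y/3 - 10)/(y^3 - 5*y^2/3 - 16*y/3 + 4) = (y - 5)/(y + 2)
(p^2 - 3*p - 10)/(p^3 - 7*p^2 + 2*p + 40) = 1/(p - 4)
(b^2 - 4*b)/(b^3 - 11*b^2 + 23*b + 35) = b*(b - 4)/(b^3 - 11*b^2 + 23*b + 35)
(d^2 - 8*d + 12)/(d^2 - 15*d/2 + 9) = 2*(d - 2)/(2*d - 3)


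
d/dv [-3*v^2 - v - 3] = -6*v - 1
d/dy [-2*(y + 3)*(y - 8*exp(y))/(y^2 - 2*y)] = 2*(8*y^3*exp(y) + 5*y^2 - 96*y*exp(y) + 48*exp(y))/(y^2*(y^2 - 4*y + 4))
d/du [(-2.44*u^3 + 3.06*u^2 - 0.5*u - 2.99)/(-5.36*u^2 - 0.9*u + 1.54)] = (13.0784*u^4 + 4.392*u^3 - 16.7068*u^2 - 22.628*u - 3.461)/(28.7296*u^4 + 9.648*u^3 - 15.6988*u^2 - 2.772*u + 2.3716)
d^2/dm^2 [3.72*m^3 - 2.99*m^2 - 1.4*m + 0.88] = 22.32*m - 5.98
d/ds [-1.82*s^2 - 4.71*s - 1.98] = -3.64*s - 4.71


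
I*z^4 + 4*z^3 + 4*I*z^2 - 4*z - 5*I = (z - 1)*(z - 5*I)*(z + I)*(I*z + I)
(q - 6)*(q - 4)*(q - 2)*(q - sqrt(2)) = q^4 - 12*q^3 - sqrt(2)*q^3 + 12*sqrt(2)*q^2 + 44*q^2 - 44*sqrt(2)*q - 48*q + 48*sqrt(2)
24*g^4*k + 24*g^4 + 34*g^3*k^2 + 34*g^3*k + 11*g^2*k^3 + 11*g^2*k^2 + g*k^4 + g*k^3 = (g + k)*(4*g + k)*(6*g + k)*(g*k + g)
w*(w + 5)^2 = w^3 + 10*w^2 + 25*w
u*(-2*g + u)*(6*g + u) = -12*g^2*u + 4*g*u^2 + u^3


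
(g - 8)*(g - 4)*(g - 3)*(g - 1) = g^4 - 16*g^3 + 83*g^2 - 164*g + 96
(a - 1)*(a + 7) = a^2 + 6*a - 7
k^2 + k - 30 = (k - 5)*(k + 6)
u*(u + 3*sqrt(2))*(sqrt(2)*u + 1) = sqrt(2)*u^3 + 7*u^2 + 3*sqrt(2)*u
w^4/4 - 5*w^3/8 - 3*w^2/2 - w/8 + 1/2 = (w/4 + 1/4)*(w - 4)*(w - 1/2)*(w + 1)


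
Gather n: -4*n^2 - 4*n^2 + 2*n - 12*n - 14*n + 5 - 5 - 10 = -8*n^2 - 24*n - 10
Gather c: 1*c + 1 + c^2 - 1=c^2 + c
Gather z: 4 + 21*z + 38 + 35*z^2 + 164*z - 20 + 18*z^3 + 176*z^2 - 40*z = 18*z^3 + 211*z^2 + 145*z + 22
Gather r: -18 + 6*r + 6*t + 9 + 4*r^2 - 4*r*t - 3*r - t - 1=4*r^2 + r*(3 - 4*t) + 5*t - 10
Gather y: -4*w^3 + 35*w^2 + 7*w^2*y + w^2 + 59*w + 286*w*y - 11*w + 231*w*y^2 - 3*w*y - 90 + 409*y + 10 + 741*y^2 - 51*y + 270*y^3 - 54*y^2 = -4*w^3 + 36*w^2 + 48*w + 270*y^3 + y^2*(231*w + 687) + y*(7*w^2 + 283*w + 358) - 80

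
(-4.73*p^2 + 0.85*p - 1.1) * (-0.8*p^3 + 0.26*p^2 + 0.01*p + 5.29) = 3.784*p^5 - 1.9098*p^4 + 1.0537*p^3 - 25.2992*p^2 + 4.4855*p - 5.819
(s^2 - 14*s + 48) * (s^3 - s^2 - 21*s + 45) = s^5 - 15*s^4 + 41*s^3 + 291*s^2 - 1638*s + 2160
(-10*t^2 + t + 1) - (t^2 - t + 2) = -11*t^2 + 2*t - 1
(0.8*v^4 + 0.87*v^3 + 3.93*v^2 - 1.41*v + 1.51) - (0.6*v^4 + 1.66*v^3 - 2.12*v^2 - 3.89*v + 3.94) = 0.2*v^4 - 0.79*v^3 + 6.05*v^2 + 2.48*v - 2.43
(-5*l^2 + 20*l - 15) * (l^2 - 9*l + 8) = -5*l^4 + 65*l^3 - 235*l^2 + 295*l - 120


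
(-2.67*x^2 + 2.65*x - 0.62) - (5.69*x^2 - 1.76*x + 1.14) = -8.36*x^2 + 4.41*x - 1.76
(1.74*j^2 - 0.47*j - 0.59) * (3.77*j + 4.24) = 6.5598*j^3 + 5.6057*j^2 - 4.2171*j - 2.5016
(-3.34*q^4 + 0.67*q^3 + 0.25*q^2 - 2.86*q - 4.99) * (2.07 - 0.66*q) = 2.2044*q^5 - 7.356*q^4 + 1.2219*q^3 + 2.4051*q^2 - 2.6268*q - 10.3293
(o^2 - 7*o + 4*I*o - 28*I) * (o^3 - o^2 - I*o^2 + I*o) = o^5 - 8*o^4 + 3*I*o^4 + 11*o^3 - 24*I*o^3 - 32*o^2 + 21*I*o^2 + 28*o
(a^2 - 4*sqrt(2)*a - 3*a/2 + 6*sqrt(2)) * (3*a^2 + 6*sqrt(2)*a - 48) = 3*a^4 - 6*sqrt(2)*a^3 - 9*a^3/2 - 96*a^2 + 9*sqrt(2)*a^2 + 144*a + 192*sqrt(2)*a - 288*sqrt(2)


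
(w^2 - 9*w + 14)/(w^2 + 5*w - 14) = (w - 7)/(w + 7)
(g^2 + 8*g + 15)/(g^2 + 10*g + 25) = (g + 3)/(g + 5)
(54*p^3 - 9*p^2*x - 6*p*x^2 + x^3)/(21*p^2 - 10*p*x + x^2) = (-18*p^2 - 3*p*x + x^2)/(-7*p + x)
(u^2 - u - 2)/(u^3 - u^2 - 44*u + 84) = (u + 1)/(u^2 + u - 42)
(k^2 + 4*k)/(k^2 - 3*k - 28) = k/(k - 7)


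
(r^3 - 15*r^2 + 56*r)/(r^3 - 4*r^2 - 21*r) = (r - 8)/(r + 3)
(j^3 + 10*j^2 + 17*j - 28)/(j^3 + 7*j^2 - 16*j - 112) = (j - 1)/(j - 4)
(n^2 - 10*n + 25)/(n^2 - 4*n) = (n^2 - 10*n + 25)/(n*(n - 4))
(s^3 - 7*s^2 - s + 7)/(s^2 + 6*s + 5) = (s^2 - 8*s + 7)/(s + 5)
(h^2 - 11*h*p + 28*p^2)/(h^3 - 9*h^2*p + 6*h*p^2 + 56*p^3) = 1/(h + 2*p)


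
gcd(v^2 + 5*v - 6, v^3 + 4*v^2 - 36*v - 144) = v + 6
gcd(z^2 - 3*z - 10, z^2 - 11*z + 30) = z - 5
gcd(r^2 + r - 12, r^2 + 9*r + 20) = r + 4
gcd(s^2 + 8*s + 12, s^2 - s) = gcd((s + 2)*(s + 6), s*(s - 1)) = 1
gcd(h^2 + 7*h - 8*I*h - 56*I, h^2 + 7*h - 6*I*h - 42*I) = h + 7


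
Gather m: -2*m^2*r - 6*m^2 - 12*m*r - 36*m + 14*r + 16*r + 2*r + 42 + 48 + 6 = m^2*(-2*r - 6) + m*(-12*r - 36) + 32*r + 96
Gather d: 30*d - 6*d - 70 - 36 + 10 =24*d - 96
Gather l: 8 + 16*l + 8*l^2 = 8*l^2 + 16*l + 8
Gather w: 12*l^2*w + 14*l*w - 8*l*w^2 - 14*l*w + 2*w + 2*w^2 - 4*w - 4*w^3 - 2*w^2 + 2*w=12*l^2*w - 8*l*w^2 - 4*w^3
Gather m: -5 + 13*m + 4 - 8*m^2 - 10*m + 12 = -8*m^2 + 3*m + 11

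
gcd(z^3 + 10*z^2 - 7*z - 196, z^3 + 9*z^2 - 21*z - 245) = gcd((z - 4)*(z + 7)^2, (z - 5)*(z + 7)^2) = z^2 + 14*z + 49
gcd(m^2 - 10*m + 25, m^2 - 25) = m - 5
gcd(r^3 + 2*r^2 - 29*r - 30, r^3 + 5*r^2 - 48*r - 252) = r + 6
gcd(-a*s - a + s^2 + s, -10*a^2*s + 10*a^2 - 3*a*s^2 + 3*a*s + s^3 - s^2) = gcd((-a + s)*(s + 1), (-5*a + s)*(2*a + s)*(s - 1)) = 1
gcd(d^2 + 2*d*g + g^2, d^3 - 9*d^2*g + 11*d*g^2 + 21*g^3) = d + g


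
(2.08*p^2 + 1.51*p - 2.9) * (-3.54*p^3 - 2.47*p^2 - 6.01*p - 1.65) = -7.3632*p^5 - 10.483*p^4 - 5.9645*p^3 - 5.3441*p^2 + 14.9375*p + 4.785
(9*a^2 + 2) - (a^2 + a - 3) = 8*a^2 - a + 5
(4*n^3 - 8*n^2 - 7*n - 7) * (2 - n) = -4*n^4 + 16*n^3 - 9*n^2 - 7*n - 14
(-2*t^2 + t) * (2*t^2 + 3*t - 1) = -4*t^4 - 4*t^3 + 5*t^2 - t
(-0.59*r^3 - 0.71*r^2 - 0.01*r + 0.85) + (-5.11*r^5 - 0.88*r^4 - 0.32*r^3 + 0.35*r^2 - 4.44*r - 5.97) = -5.11*r^5 - 0.88*r^4 - 0.91*r^3 - 0.36*r^2 - 4.45*r - 5.12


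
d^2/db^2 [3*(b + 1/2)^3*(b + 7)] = 9*(b + 1/2)*(4*b + 15)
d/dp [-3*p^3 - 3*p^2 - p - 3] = -9*p^2 - 6*p - 1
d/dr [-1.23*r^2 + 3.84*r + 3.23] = 3.84 - 2.46*r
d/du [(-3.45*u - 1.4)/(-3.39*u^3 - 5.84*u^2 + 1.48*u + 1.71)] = (11.6955*u^3 + 20.148*u^2 - 5.106*u - (3.45*u + 1.4)*(10.17*u^2 + 11.68*u - 1.48) - 5.8995)/(3.39*u^3 + 5.84*u^2 - 1.48*u - 1.71)^2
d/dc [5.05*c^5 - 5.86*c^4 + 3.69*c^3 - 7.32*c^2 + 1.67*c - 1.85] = 25.25*c^4 - 23.44*c^3 + 11.07*c^2 - 14.64*c + 1.67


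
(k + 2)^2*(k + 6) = k^3 + 10*k^2 + 28*k + 24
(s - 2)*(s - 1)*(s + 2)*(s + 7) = s^4 + 6*s^3 - 11*s^2 - 24*s + 28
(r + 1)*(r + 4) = r^2 + 5*r + 4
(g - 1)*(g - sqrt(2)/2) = g^2 - g - sqrt(2)*g/2 + sqrt(2)/2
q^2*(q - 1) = q^3 - q^2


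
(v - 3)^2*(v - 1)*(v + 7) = v^4 - 34*v^2 + 96*v - 63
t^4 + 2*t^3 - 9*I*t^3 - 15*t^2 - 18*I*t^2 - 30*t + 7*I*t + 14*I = (t + 2)*(t - 7*I)*(t - I)^2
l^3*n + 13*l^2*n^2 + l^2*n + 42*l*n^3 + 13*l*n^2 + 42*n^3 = (l + 6*n)*(l + 7*n)*(l*n + n)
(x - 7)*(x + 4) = x^2 - 3*x - 28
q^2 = q^2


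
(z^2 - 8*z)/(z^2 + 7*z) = (z - 8)/(z + 7)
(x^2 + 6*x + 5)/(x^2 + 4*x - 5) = (x + 1)/(x - 1)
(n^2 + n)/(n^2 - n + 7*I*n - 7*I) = n*(n + 1)/(n^2 - n + 7*I*n - 7*I)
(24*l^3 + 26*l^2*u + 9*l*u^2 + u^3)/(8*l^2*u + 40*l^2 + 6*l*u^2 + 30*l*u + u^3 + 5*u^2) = (3*l + u)/(u + 5)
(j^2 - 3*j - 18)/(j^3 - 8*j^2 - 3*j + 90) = 1/(j - 5)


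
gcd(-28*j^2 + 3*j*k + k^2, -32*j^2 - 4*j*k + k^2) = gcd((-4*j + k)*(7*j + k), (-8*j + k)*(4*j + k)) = 1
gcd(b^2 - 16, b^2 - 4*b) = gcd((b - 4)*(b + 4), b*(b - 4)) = b - 4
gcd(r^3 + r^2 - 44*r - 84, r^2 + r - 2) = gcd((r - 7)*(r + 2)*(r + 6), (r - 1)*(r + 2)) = r + 2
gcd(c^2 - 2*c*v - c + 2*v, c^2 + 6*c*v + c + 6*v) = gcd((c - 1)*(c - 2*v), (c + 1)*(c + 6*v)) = 1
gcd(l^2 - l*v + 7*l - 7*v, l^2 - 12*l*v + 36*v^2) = 1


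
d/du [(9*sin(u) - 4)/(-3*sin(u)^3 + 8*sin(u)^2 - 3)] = (54*sin(u)^3 - 108*sin(u)^2 + 64*sin(u) - 27)*cos(u)/(3*sin(u)^3 - 8*sin(u)^2 + 3)^2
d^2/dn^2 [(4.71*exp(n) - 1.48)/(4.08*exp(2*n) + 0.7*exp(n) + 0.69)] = (78.404544*exp(4*n) - 111.998448*exp(3*n) - 92.238192*exp(2*n) + 13.665854*exp(n) + 2.957271)*exp(n)/(67.917312*exp(6*n) + 34.95744*exp(5*n) + 40.455648*exp(4*n) + 12.16684*exp(3*n) + 6.841764*exp(2*n) + 0.99981*exp(n) + 0.328509)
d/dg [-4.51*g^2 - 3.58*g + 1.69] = -9.02*g - 3.58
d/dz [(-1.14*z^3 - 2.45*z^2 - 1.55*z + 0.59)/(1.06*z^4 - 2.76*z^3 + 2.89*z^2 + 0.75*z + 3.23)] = (1.2084*z^6 + 5.194*z^5 - 5.1276*z^4 - 12.7676*z^3 - 3.5194*z^2 - 19.2372*z - 5.449)/(1.1236*z^8 - 5.8512*z^7 + 13.7444*z^6 - 14.3628*z^5 + 11.0597*z^4 - 13.4946*z^3 + 19.2319*z^2 + 4.845*z + 10.4329)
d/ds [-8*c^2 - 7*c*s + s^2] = -7*c + 2*s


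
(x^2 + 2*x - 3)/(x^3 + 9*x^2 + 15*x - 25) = (x + 3)/(x^2 + 10*x + 25)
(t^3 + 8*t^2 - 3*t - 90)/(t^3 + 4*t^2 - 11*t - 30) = (t + 6)/(t + 2)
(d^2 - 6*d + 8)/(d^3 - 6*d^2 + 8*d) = 1/d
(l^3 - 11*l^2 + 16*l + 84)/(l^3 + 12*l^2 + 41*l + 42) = (l^2 - 13*l + 42)/(l^2 + 10*l + 21)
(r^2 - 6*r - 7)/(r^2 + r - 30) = (r^2 - 6*r - 7)/(r^2 + r - 30)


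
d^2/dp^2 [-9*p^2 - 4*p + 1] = -18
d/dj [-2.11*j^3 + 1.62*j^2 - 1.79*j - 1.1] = -6.33*j^2 + 3.24*j - 1.79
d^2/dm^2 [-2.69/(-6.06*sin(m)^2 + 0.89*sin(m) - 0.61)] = (-395.145936*sin(m)^4 + 43.524738*sin(m)^3 + 630.363571*sin(m)^2 - 88.509877*sin(m) - 15.62621)/(6.06*sin(m)^2 - 0.89*sin(m) + 0.61)^3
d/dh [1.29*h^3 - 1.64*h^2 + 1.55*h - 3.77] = 3.87*h^2 - 3.28*h + 1.55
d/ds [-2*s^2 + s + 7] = 1 - 4*s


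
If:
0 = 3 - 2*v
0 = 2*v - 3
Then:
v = 3/2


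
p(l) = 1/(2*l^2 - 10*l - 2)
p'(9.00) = -0.00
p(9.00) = 0.01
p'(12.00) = 0.00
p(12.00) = 0.01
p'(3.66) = -0.03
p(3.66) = -0.08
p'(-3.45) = 0.01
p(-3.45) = 0.02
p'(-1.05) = 0.12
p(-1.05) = 0.09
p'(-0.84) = 0.22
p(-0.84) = 0.13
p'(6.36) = -0.07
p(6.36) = 0.07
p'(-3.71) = 0.01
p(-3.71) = 0.02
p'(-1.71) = 0.04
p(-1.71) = 0.05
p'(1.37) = 0.03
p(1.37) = -0.08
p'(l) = (10 - 4*l)/(2*l^2 - 10*l - 2)^2 = (5/2 - l)/(-l^2 + 5*l + 1)^2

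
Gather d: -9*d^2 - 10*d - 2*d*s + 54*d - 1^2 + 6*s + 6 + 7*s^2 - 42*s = -9*d^2 + d*(44 - 2*s) + 7*s^2 - 36*s + 5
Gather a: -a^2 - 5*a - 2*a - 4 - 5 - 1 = -a^2 - 7*a - 10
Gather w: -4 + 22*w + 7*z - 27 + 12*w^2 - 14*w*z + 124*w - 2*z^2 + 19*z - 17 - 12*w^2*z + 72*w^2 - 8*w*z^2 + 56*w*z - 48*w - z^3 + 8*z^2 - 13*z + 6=w^2*(84 - 12*z) + w*(-8*z^2 + 42*z + 98) - z^3 + 6*z^2 + 13*z - 42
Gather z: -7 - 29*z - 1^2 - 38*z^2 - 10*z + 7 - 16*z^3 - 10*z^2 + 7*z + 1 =-16*z^3 - 48*z^2 - 32*z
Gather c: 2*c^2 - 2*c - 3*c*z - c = 2*c^2 + c*(-3*z - 3)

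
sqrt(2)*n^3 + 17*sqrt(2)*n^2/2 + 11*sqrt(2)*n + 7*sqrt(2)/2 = (n + 1)*(n + 7)*(sqrt(2)*n + sqrt(2)/2)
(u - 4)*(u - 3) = u^2 - 7*u + 12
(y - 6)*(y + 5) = y^2 - y - 30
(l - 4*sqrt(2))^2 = l^2 - 8*sqrt(2)*l + 32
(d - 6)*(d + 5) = d^2 - d - 30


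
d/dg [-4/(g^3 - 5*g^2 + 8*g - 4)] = 4*(3*g^2 - 10*g + 8)/(g^3 - 5*g^2 + 8*g - 4)^2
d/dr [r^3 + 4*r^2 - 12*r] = 3*r^2 + 8*r - 12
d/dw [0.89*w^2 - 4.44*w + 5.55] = 1.78*w - 4.44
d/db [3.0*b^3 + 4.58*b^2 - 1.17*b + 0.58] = 9.0*b^2 + 9.16*b - 1.17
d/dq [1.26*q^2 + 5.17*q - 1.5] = 2.52*q + 5.17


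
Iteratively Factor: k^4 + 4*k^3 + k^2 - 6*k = (k + 3)*(k^3 + k^2 - 2*k) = (k - 1)*(k + 3)*(k^2 + 2*k) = k*(k - 1)*(k + 3)*(k + 2)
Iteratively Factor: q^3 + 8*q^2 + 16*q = (q + 4)*(q^2 + 4*q) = (q + 4)^2*(q)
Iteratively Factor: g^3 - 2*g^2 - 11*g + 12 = (g - 4)*(g^2 + 2*g - 3) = (g - 4)*(g + 3)*(g - 1)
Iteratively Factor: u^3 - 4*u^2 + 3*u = (u)*(u^2 - 4*u + 3) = u*(u - 3)*(u - 1)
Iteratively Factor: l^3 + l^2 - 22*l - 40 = (l + 2)*(l^2 - l - 20) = (l + 2)*(l + 4)*(l - 5)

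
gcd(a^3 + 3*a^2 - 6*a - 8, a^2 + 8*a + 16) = a + 4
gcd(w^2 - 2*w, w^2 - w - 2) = w - 2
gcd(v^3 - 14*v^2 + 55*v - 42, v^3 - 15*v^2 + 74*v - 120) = v - 6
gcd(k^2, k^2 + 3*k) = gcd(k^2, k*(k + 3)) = k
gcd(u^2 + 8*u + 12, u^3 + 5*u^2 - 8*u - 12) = u + 6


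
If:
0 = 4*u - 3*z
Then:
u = 3*z/4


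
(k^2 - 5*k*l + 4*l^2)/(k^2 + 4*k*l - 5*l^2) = (k - 4*l)/(k + 5*l)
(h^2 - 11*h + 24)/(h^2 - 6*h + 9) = (h - 8)/(h - 3)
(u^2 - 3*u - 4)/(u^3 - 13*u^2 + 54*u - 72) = (u + 1)/(u^2 - 9*u + 18)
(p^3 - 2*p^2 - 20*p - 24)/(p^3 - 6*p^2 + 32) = (p^2 - 4*p - 12)/(p^2 - 8*p + 16)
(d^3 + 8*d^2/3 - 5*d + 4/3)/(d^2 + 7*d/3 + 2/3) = (3*d^3 + 8*d^2 - 15*d + 4)/(3*d^2 + 7*d + 2)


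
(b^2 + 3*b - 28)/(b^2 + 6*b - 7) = (b - 4)/(b - 1)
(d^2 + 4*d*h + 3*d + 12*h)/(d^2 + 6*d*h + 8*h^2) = (d + 3)/(d + 2*h)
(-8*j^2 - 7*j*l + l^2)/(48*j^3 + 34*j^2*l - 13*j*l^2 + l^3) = -1/(6*j - l)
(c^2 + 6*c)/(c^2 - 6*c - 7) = c*(c + 6)/(c^2 - 6*c - 7)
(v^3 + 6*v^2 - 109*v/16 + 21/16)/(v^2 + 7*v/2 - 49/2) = (16*v^2 - 16*v + 3)/(8*(2*v - 7))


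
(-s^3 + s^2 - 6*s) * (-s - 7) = s^4 + 6*s^3 - s^2 + 42*s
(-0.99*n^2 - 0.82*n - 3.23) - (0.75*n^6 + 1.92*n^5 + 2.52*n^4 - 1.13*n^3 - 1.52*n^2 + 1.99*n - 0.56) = -0.75*n^6 - 1.92*n^5 - 2.52*n^4 + 1.13*n^3 + 0.53*n^2 - 2.81*n - 2.67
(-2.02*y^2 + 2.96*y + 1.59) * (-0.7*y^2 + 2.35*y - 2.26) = 1.414*y^4 - 6.819*y^3 + 10.4082*y^2 - 2.9531*y - 3.5934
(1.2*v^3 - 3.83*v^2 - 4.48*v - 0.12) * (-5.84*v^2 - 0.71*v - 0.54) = -7.008*v^5 + 21.5152*v^4 + 28.2345*v^3 + 5.9498*v^2 + 2.5044*v + 0.0648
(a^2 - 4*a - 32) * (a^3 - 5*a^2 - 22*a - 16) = a^5 - 9*a^4 - 34*a^3 + 232*a^2 + 768*a + 512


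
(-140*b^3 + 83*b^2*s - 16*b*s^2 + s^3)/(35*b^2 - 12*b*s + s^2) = -4*b + s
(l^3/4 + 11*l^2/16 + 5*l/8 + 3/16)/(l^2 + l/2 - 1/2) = (4*l^2 + 7*l + 3)/(8*(2*l - 1))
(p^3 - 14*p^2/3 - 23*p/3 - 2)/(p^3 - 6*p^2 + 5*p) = (3*p^3 - 14*p^2 - 23*p - 6)/(3*p*(p^2 - 6*p + 5))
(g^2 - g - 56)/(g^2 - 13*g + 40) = (g + 7)/(g - 5)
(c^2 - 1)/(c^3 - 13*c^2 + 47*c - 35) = (c + 1)/(c^2 - 12*c + 35)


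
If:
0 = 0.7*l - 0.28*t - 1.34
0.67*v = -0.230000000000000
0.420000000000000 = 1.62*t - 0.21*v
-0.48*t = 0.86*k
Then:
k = -0.12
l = 2.00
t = 0.21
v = -0.34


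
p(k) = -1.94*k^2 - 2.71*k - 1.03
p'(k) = -3.88*k - 2.71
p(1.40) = -8.63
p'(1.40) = -8.14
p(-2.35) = -5.38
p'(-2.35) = 6.41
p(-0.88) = -0.15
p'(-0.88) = 0.70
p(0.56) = -3.16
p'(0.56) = -4.88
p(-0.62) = -0.10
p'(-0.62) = -0.30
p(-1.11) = -0.41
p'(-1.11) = 1.60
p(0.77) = -4.27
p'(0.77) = -5.70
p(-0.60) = -0.10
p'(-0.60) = -0.38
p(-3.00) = -10.36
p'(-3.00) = 8.93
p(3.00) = -26.62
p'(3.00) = -14.35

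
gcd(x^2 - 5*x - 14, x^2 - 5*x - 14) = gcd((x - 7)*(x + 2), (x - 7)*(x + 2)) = x^2 - 5*x - 14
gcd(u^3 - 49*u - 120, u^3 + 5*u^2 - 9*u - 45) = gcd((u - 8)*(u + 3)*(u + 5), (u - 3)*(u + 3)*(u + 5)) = u^2 + 8*u + 15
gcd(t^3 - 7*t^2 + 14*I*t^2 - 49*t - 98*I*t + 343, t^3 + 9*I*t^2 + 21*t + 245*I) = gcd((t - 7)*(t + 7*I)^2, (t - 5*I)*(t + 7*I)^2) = t^2 + 14*I*t - 49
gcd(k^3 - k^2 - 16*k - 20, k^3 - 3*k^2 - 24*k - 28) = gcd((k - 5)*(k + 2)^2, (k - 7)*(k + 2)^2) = k^2 + 4*k + 4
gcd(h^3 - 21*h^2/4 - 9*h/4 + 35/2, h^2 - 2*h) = h - 2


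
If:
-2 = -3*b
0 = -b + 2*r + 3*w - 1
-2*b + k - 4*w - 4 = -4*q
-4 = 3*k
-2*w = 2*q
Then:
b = 2/3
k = -4/3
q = 5/6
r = 25/12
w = -5/6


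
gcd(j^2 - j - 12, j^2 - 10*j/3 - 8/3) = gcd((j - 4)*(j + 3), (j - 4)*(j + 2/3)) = j - 4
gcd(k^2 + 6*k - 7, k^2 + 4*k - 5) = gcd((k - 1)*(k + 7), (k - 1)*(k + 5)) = k - 1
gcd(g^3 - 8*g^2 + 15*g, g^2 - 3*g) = g^2 - 3*g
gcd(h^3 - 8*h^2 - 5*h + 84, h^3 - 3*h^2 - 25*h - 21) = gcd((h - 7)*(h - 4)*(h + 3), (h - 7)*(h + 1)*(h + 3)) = h^2 - 4*h - 21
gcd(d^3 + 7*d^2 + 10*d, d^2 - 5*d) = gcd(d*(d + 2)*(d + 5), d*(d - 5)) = d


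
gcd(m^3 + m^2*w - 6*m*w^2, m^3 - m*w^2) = m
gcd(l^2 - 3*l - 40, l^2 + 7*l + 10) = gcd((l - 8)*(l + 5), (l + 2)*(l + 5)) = l + 5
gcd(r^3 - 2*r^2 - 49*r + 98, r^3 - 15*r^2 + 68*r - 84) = r^2 - 9*r + 14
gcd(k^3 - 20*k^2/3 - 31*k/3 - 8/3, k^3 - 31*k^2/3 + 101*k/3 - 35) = 1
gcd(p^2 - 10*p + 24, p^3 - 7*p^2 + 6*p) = p - 6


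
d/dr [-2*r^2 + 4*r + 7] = 4 - 4*r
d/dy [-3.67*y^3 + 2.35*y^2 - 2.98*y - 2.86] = -11.01*y^2 + 4.7*y - 2.98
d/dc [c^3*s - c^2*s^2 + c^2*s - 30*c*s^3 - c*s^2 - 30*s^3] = s*(3*c^2 - 2*c*s + 2*c - 30*s^2 - s)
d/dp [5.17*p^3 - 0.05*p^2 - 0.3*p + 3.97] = 15.51*p^2 - 0.1*p - 0.3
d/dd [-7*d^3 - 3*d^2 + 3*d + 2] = -21*d^2 - 6*d + 3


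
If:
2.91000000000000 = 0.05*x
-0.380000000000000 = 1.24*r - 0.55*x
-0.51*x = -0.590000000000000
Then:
No Solution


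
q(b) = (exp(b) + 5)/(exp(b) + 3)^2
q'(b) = exp(b)/(exp(b) + 3)^2 - 2*(exp(b) + 5)*exp(b)/(exp(b) + 3)^3 = (-exp(b) - 7)*exp(b)/(exp(b) + 3)^3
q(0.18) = 0.35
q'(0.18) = -0.13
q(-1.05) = 0.48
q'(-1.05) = -0.07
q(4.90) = 0.01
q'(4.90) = -0.01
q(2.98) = 0.05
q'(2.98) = -0.04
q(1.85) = 0.13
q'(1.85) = -0.10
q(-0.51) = 0.43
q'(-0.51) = -0.10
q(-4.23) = 0.55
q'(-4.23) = -0.00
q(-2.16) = 0.53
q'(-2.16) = -0.03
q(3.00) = 0.05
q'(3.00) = -0.04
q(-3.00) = 0.54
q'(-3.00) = -0.01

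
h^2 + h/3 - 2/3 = (h - 2/3)*(h + 1)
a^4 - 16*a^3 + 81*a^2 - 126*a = a*(a - 7)*(a - 6)*(a - 3)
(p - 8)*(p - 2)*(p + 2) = p^3 - 8*p^2 - 4*p + 32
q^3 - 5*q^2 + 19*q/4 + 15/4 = (q - 3)*(q - 5/2)*(q + 1/2)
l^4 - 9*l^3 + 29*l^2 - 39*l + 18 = (l - 3)^2*(l - 2)*(l - 1)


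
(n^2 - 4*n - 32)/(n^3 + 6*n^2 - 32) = (n - 8)/(n^2 + 2*n - 8)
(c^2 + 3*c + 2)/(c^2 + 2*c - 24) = (c^2 + 3*c + 2)/(c^2 + 2*c - 24)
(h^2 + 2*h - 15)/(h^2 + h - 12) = (h + 5)/(h + 4)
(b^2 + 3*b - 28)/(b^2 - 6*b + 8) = (b + 7)/(b - 2)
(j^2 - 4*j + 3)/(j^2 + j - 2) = (j - 3)/(j + 2)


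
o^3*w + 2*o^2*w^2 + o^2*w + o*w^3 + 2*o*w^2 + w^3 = (o + w)^2*(o*w + w)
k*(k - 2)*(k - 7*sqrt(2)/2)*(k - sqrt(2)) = k^4 - 9*sqrt(2)*k^3/2 - 2*k^3 + 7*k^2 + 9*sqrt(2)*k^2 - 14*k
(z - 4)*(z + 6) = z^2 + 2*z - 24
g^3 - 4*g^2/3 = g^2*(g - 4/3)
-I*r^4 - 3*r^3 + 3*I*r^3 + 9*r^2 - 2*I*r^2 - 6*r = r*(r - 2)*(r - 3*I)*(-I*r + I)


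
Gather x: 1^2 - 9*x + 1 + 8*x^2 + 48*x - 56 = 8*x^2 + 39*x - 54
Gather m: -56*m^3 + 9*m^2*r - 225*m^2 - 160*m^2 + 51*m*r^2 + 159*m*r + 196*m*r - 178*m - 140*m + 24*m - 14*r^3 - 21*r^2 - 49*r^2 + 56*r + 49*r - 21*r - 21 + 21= -56*m^3 + m^2*(9*r - 385) + m*(51*r^2 + 355*r - 294) - 14*r^3 - 70*r^2 + 84*r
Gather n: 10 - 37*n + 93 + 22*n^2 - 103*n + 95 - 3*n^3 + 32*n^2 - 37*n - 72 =-3*n^3 + 54*n^2 - 177*n + 126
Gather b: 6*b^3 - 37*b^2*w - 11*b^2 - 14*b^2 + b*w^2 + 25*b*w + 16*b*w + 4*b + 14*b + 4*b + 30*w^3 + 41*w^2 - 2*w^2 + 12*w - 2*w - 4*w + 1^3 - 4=6*b^3 + b^2*(-37*w - 25) + b*(w^2 + 41*w + 22) + 30*w^3 + 39*w^2 + 6*w - 3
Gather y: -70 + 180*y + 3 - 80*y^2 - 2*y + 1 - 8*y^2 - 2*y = -88*y^2 + 176*y - 66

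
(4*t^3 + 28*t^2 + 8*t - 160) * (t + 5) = 4*t^4 + 48*t^3 + 148*t^2 - 120*t - 800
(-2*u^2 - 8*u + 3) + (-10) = -2*u^2 - 8*u - 7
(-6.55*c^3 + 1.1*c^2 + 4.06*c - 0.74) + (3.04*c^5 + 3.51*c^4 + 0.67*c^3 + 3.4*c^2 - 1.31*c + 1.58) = 3.04*c^5 + 3.51*c^4 - 5.88*c^3 + 4.5*c^2 + 2.75*c + 0.84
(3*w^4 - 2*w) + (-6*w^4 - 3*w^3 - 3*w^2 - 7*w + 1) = -3*w^4 - 3*w^3 - 3*w^2 - 9*w + 1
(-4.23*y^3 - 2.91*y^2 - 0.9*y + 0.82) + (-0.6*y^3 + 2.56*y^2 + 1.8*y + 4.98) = -4.83*y^3 - 0.35*y^2 + 0.9*y + 5.8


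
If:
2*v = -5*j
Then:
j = -2*v/5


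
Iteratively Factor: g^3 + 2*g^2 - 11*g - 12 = (g - 3)*(g^2 + 5*g + 4) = (g - 3)*(g + 1)*(g + 4)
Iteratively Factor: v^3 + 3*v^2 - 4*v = (v - 1)*(v^2 + 4*v) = v*(v - 1)*(v + 4)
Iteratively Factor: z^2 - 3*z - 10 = (z - 5)*(z + 2)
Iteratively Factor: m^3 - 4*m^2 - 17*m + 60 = (m - 3)*(m^2 - m - 20) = (m - 5)*(m - 3)*(m + 4)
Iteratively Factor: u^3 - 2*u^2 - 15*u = (u + 3)*(u^2 - 5*u) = (u - 5)*(u + 3)*(u)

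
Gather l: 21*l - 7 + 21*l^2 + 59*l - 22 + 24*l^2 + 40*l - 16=45*l^2 + 120*l - 45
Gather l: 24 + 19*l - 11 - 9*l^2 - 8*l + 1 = -9*l^2 + 11*l + 14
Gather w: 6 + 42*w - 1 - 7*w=35*w + 5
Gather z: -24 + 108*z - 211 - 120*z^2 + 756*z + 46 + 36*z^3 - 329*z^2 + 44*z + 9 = 36*z^3 - 449*z^2 + 908*z - 180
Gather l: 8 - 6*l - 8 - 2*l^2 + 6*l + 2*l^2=0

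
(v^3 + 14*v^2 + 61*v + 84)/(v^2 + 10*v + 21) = v + 4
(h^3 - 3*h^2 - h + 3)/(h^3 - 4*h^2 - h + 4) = (h - 3)/(h - 4)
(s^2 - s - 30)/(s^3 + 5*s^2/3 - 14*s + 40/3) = 3*(s - 6)/(3*s^2 - 10*s + 8)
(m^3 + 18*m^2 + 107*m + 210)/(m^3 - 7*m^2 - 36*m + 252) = (m^2 + 12*m + 35)/(m^2 - 13*m + 42)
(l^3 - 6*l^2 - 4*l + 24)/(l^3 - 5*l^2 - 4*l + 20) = (l - 6)/(l - 5)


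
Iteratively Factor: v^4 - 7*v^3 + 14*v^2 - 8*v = (v - 1)*(v^3 - 6*v^2 + 8*v) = (v - 2)*(v - 1)*(v^2 - 4*v) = (v - 4)*(v - 2)*(v - 1)*(v)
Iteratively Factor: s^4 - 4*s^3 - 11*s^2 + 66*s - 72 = (s - 3)*(s^3 - s^2 - 14*s + 24) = (s - 3)*(s + 4)*(s^2 - 5*s + 6) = (s - 3)*(s - 2)*(s + 4)*(s - 3)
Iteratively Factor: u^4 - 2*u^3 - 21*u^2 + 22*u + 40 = (u + 4)*(u^3 - 6*u^2 + 3*u + 10) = (u - 2)*(u + 4)*(u^2 - 4*u - 5) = (u - 5)*(u - 2)*(u + 4)*(u + 1)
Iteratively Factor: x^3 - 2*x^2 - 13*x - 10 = (x - 5)*(x^2 + 3*x + 2) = (x - 5)*(x + 2)*(x + 1)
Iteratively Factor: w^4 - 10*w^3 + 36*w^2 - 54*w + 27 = (w - 3)*(w^3 - 7*w^2 + 15*w - 9) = (w - 3)^2*(w^2 - 4*w + 3) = (w - 3)^3*(w - 1)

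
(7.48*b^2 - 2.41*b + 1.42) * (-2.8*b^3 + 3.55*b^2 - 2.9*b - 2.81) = -20.944*b^5 + 33.302*b^4 - 34.2235*b^3 - 8.9888*b^2 + 2.6541*b - 3.9902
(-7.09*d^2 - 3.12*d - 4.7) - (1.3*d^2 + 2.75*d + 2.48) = -8.39*d^2 - 5.87*d - 7.18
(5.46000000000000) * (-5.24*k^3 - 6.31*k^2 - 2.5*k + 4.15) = -28.6104*k^3 - 34.4526*k^2 - 13.65*k + 22.659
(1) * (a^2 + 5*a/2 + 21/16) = a^2 + 5*a/2 + 21/16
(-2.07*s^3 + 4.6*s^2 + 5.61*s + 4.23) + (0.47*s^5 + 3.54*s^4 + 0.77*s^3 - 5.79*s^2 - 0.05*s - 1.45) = 0.47*s^5 + 3.54*s^4 - 1.3*s^3 - 1.19*s^2 + 5.56*s + 2.78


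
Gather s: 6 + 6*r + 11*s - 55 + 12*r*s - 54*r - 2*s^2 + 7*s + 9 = -48*r - 2*s^2 + s*(12*r + 18) - 40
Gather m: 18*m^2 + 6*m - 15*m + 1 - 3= 18*m^2 - 9*m - 2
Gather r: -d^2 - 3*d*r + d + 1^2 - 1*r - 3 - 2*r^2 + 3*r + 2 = -d^2 + d - 2*r^2 + r*(2 - 3*d)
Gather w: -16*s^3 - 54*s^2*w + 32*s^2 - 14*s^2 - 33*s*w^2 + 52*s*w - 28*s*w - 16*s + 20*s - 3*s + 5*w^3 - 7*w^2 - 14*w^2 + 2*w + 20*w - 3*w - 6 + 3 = -16*s^3 + 18*s^2 + s + 5*w^3 + w^2*(-33*s - 21) + w*(-54*s^2 + 24*s + 19) - 3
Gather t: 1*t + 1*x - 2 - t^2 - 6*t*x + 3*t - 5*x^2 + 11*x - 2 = -t^2 + t*(4 - 6*x) - 5*x^2 + 12*x - 4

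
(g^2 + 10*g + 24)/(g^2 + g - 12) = (g + 6)/(g - 3)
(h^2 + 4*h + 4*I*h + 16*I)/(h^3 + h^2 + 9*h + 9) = (h^2 + 4*h*(1 + I) + 16*I)/(h^3 + h^2 + 9*h + 9)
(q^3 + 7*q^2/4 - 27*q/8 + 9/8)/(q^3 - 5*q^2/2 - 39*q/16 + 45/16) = 2*(2*q^2 + 5*q - 3)/(4*q^2 - 7*q - 15)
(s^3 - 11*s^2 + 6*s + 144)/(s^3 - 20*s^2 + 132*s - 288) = (s + 3)/(s - 6)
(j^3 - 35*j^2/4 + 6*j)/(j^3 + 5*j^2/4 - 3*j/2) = (j - 8)/(j + 2)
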